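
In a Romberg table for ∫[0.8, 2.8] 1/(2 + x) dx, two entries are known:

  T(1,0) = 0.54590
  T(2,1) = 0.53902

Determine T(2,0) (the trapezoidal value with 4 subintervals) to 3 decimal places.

0.541

From T(2,1) = (4·T(2,0) − T(1,0))/3, solve for T(2,0):
4·T(2,0) = 3·0.53902 + 0.54590 = 2.16296
T(2,0) = 0.54074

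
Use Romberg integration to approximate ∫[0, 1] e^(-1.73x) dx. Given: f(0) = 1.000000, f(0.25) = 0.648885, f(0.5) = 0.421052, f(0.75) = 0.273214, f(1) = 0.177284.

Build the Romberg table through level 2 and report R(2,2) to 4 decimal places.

0.4756

R(0,0) (trapezoid, 1 panel, h=1.0000): 0.588642
R(1,0) (trapezoid, 2 panels, h=0.5000): 0.504847
R(2,0) (trapezoid, 4 panels, h=0.2500): 0.482948
R(1,1) = 0.504847 + (0.504847 − 0.588642)/3 = 0.476915
R(2,1) = 0.482948 + (0.482948 − 0.504847)/3 = 0.475648
R(2,2) = 0.475648 + (0.475648 − 0.476915)/15 = 0.475564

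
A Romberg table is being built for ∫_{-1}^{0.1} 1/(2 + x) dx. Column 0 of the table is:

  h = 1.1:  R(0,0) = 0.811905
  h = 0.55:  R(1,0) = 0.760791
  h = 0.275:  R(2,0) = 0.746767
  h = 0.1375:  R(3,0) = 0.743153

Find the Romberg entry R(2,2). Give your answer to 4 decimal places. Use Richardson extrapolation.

0.7420

Richardson extrapolation on the trapezoidal column (denominator 4−1=3):
R(1,1) = 0.760791 + (0.760791 − 0.811905)/3 = 0.743753
R(2,1) = 0.746767 + (0.746767 − 0.760791)/3 = 0.742092
R(2,2) = (16·0.742092 − 0.743753) / 15 = 0.741981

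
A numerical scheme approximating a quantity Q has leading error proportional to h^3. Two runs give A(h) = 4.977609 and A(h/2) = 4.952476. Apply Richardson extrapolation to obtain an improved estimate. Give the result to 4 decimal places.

4.9489

Extrapolated value = (8·A(h/2) − A(h)) / (8 − 1)
= (8·4.952476 − 4.977609) / 7
= 34.642199 / 7 = 4.948886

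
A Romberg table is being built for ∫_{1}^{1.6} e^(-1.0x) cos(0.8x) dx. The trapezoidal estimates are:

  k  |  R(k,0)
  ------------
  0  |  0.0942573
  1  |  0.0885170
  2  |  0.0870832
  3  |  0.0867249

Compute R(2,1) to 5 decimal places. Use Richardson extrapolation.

R(2,1) = (4·0.0870832 − 0.0885170) / 3 = 0.0866053
(Column j=1 coincides with Simpson's rule on the same nodes.)

0.08661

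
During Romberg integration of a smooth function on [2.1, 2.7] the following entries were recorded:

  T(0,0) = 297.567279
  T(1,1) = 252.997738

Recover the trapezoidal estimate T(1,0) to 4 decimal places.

264.1401

From T(1,1) = (4·T(1,0) − T(0,0))/3, solve for T(1,0):
4·T(1,0) = 3·252.997738 + 297.567279 = 1056.560493
T(1,0) = 264.140123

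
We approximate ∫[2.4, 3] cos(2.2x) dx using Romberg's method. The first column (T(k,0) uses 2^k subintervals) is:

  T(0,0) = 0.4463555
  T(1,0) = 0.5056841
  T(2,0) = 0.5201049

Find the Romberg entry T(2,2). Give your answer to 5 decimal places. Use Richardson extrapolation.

0.52488

Richardson extrapolation on the trapezoidal column (denominator 4−1=3):
T(1,1) = 0.5056841 + (0.5056841 − 0.4463555)/3 = 0.5254603
T(2,1) = (4·0.5201049 − 0.5056841) / 3 = 0.5249118
T(2,2) = 0.5249118 + (0.5249118 − 0.5254603)/15 = 0.5248752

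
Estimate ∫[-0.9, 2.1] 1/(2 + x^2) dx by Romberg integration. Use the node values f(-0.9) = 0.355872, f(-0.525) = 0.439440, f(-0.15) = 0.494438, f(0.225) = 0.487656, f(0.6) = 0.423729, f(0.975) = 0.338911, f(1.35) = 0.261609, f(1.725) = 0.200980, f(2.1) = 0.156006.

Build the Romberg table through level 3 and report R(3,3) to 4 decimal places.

R(0,0) (trapezoid, 1 panel, h=3.0000): 0.767817
R(1,0) (trapezoid, 2 panels, h=1.5000): 1.019502
R(2,0) (trapezoid, 4 panels, h=0.7500): 1.076786
R(3,0) (trapezoid, 8 panels, h=0.3750): 1.088513
R(1,1) = 1.019502 + (1.019502 − 0.767817)/3 = 1.103397
R(2,1) = 1.076786 + (1.076786 − 1.019502)/3 = 1.095881
R(3,1) = 1.088513 + (1.088513 − 1.076786)/3 = 1.092422
R(2,2) = 1.095881 + (1.095881 − 1.103397)/15 = 1.095380
R(3,2) = 1.092422 + (1.092422 − 1.095881)/15 = 1.092191
R(3,3) = 1.092191 + (1.092191 − 1.095380)/63 = 1.092140

1.0921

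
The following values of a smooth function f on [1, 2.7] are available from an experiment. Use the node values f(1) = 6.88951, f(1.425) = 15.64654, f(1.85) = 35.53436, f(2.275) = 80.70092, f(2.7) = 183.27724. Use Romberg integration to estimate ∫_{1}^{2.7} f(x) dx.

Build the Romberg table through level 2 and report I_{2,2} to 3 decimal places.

91.435

I_{0,0} (trapezoid, 1 panel, h=1.7000): 161.64174
I_{1,0} (trapezoid, 2 panels, h=0.8500): 111.02507
I_{2,0} (trapezoid, 4 panels, h=0.4250): 96.46021
I_{1,1} = 111.02507 + (111.02507 − 161.64174)/3 = 94.15285
I_{2,1} = 96.46021 + (96.46021 − 111.02507)/3 = 91.60526
I_{2,2} = 91.60526 + (91.60526 − 94.15285)/15 = 91.43542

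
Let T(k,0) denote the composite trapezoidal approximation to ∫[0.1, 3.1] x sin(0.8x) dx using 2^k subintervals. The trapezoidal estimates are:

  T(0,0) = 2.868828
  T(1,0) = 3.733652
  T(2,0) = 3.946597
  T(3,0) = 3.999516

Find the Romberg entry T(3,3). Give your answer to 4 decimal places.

4.0171

Richardson extrapolation on the trapezoidal column (denominator 4−1=3):
T(1,1) = (4·3.733652 − 2.868828) / 3 = 4.021927
T(2,1) = 3.946597 + (3.946597 − 3.733652)/3 = 4.017579
T(3,1) = (4·3.999516 − 3.946597) / 3 = 4.017156
T(2,2) = (16·4.017579 − 4.021927) / 15 = 4.017289
T(3,2) = 4.017156 + (4.017156 − 4.017579)/15 = 4.017128
T(3,3) = (64·4.017128 − 4.017289) / 63 = 4.017125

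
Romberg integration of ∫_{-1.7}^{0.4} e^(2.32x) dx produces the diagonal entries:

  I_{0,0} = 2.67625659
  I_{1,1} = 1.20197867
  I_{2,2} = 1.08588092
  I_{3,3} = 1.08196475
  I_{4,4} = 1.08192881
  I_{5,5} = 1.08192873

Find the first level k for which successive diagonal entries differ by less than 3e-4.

|I_{1,1} − I_{0,0}| = 1.47427792 ≥ 3e-4
|I_{2,2} − I_{1,1}| = 0.11609775 ≥ 3e-4
|I_{3,3} − I_{2,2}| = 0.00391617 ≥ 3e-4
|I_{4,4} − I_{3,3}| = 0.00003594 < 3e-4

k = 4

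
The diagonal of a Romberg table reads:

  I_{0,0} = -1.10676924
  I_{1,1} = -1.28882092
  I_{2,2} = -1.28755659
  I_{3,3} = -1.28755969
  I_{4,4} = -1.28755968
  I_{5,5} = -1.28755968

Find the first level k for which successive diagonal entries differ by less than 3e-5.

k = 3

|I_{1,1} − I_{0,0}| = 0.18205168 ≥ 3e-5
|I_{2,2} − I_{1,1}| = 0.00126433 ≥ 3e-5
|I_{3,3} − I_{2,2}| = 0.00000310 < 3e-5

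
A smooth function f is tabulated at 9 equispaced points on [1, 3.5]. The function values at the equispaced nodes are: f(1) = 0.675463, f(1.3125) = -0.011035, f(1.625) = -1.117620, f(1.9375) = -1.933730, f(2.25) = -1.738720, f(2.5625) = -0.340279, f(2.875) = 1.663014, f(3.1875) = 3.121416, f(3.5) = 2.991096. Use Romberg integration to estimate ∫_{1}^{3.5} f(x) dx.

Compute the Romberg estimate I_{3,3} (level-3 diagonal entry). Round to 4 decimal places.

I_{0,0} (trapezoid, 1 panel, h=2.5000): 4.583199
I_{1,0} (trapezoid, 2 panels, h=1.2500): 0.118199
I_{2,0} (trapezoid, 4 panels, h=0.6250): 0.399971
I_{3,0} (trapezoid, 8 panels, h=0.3125): 0.461352
I_{1,1} = 0.118199 + (0.118199 − 4.583199)/3 = -1.370134
I_{2,1} = 0.399971 + (0.399971 − 0.118199)/3 = 0.493895
I_{3,1} = 0.461352 + (0.461352 − 0.399971)/3 = 0.481812
I_{2,2} = 0.493895 + (0.493895 − (-1.370134))/15 = 0.618164
I_{3,2} = 0.481812 + (0.481812 − 0.493895)/15 = 0.481006
I_{3,3} = 0.481006 + (0.481006 − 0.618164)/63 = 0.478829

0.4788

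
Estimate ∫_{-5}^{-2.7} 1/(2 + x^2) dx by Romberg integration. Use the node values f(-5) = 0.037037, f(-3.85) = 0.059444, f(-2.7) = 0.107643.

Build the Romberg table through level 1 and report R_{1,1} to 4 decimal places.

R_{0,0} (trapezoid, 1 panel, h=2.3000): 0.166382
R_{1,0} (trapezoid, 2 panels, h=1.1500): 0.151552
R_{1,1} = 0.151552 + (0.151552 − 0.166382)/3 = 0.146609

0.1466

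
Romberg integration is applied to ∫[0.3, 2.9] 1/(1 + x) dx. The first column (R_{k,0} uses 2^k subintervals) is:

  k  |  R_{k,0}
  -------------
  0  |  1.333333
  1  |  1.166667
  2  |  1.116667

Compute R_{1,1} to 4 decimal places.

R_{1,1} = 1.166667 + (1.166667 − 1.333333)/3 = 1.111112

1.1111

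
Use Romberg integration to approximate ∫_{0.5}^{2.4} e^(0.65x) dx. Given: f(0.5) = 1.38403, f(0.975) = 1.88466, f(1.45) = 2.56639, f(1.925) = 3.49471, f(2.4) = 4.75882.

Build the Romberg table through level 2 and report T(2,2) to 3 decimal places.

5.192

T(0,0) (trapezoid, 1 panel, h=1.9000): 5.83571
T(1,0) (trapezoid, 2 panels, h=0.9500): 5.35592
T(2,0) (trapezoid, 4 panels, h=0.4750): 5.23316
T(1,1) = 5.35592 + (5.35592 − 5.83571)/3 = 5.19599
T(2,1) = 5.23316 + (5.23316 − 5.35592)/3 = 5.19224
T(2,2) = 5.19224 + (5.19224 − 5.19599)/15 = 5.19199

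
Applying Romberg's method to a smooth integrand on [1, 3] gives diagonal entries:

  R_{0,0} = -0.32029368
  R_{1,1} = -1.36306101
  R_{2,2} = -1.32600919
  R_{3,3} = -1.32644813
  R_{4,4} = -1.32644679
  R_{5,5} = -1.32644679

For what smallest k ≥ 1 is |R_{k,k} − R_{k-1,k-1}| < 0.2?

k = 2

|R_{1,1} − R_{0,0}| = 1.04276733 ≥ 0.2
|R_{2,2} − R_{1,1}| = 0.03705182 < 0.2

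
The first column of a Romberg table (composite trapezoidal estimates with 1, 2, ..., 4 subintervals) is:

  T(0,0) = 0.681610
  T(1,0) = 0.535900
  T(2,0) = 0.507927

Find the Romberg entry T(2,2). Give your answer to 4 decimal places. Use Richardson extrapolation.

0.4994

Richardson extrapolation on the trapezoidal column (denominator 4−1=3):
T(1,1) = 0.535900 + (0.535900 − 0.681610)/3 = 0.487330
T(2,1) = (4·0.507927 − 0.535900) / 3 = 0.498603
T(2,2) = (16·0.498603 − 0.487330) / 15 = 0.499355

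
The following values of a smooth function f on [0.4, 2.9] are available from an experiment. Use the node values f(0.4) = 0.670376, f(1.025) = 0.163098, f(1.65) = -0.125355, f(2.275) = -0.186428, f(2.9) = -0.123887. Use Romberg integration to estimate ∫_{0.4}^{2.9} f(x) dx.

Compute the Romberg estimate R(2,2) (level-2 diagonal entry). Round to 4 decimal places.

0.0437

R(0,0) (trapezoid, 1 panel, h=2.5000): 0.683111
R(1,0) (trapezoid, 2 panels, h=1.2500): 0.184862
R(2,0) (trapezoid, 4 panels, h=0.6250): 0.077850
R(1,1) = 0.184862 + (0.184862 − 0.683111)/3 = 0.018779
R(2,1) = 0.077850 + (0.077850 − 0.184862)/3 = 0.042179
R(2,2) = 0.042179 + (0.042179 − 0.018779)/15 = 0.043739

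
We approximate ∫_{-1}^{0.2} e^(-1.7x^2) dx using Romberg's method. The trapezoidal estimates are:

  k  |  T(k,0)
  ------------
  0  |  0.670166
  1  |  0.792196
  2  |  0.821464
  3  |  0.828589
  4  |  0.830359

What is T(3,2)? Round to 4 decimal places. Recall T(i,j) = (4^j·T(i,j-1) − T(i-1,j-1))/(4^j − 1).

0.8309

Richardson extrapolation on the trapezoidal column (denominator 4−1=3):
T(2,1) = 0.821464 + (0.821464 − 0.792196)/3 = 0.831220
T(3,1) = 0.828589 + (0.828589 − 0.821464)/3 = 0.830964
T(3,2) = 0.830964 + (0.830964 − 0.831220)/15 = 0.830947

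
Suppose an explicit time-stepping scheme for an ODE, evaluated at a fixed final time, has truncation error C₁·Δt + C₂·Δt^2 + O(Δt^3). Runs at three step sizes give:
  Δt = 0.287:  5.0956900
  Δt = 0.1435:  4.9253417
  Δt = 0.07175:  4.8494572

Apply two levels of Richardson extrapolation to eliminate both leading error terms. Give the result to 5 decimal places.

First eliminate the Δt term (factor 2^1 = 2):
  B₁ = (2·4.9253417 − 5.0956900)/1 = 4.7549934
  B₂ = (2·4.8494572 − 4.9253417)/1 = 4.7735727
Then eliminate the Δt^2 term (factor 2^2 = 4):
  (4·4.7735727 − 4.7549934)/3 = 4.7797658

4.77977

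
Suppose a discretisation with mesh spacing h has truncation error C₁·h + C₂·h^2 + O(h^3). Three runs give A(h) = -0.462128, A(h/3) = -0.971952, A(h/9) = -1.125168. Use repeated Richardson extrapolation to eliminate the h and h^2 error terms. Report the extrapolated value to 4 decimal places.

First eliminate the h term (factor 3^1 = 3):
  B₁ = (3·(-0.971952) − (-0.462128))/2 = -1.226864
  B₂ = (3·(-1.125168) − (-0.971952))/2 = -1.201776
Then eliminate the h^2 term (factor 3^2 = 9):
  (9·(-1.201776) − (-1.226864))/8 = -1.198640

-1.1986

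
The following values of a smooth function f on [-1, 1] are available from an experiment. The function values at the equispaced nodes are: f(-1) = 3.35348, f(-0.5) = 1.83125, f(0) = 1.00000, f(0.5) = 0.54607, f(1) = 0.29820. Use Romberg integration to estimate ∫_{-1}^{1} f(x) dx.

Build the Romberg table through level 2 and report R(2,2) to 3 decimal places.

R(0,0) (trapezoid, 1 panel, h=2.0000): 3.65168
R(1,0) (trapezoid, 2 panels, h=1.0000): 2.82584
R(2,0) (trapezoid, 4 panels, h=0.5000): 2.60158
R(1,1) = 2.82584 + (2.82584 − 3.65168)/3 = 2.55056
R(2,1) = 2.60158 + (2.60158 − 2.82584)/3 = 2.52683
R(2,2) = 2.52683 + (2.52683 − 2.55056)/15 = 2.52525

2.525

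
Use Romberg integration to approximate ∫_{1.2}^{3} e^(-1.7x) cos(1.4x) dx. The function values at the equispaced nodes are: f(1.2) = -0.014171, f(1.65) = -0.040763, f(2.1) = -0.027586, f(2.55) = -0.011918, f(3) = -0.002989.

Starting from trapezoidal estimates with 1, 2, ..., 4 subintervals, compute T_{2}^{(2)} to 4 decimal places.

T_{0}^{(0)} (trapezoid, 1 panel, h=1.8000): -0.015444
T_{1}^{(0)} (trapezoid, 2 panels, h=0.9000): -0.032549
T_{2}^{(0)} (trapezoid, 4 panels, h=0.4500): -0.039981
T_{1}^{(1)} = -0.032549 + (-0.032549 − (-0.015444))/3 = -0.038251
T_{2}^{(1)} = -0.039981 + (-0.039981 − (-0.032549))/3 = -0.042458
T_{2}^{(2)} = -0.042458 + (-0.042458 − (-0.038251))/15 = -0.042738

-0.0427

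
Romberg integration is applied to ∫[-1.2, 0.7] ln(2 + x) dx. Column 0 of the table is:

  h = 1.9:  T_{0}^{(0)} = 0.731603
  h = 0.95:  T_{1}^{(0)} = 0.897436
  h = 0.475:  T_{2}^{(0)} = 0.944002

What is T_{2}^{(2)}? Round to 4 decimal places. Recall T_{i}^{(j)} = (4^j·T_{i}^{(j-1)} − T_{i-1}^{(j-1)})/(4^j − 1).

0.9600

T_{1}^{(1)} = 0.897436 + (0.897436 − 0.731603)/3 = 0.952714
T_{2}^{(1)} = (4·0.944002 − 0.897436) / 3 = 0.959524
T_{2}^{(2)} = 0.959524 + (0.959524 − 0.952714)/15 = 0.959978
(Column j=1 coincides with Simpson's rule on the same nodes.)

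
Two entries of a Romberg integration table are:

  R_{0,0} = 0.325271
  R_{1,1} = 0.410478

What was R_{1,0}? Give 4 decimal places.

0.3892

From R_{1,1} = (4·R_{1,0} − R_{0,0})/3, solve for R_{1,0}:
4·R_{1,0} = 3·0.410478 + 0.325271 = 1.556705
R_{1,0} = 0.389176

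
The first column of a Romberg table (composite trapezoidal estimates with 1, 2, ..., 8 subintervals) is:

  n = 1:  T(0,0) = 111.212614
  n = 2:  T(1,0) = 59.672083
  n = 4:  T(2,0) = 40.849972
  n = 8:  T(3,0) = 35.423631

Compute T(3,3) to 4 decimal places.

33.5429

Richardson extrapolation on the trapezoidal column (denominator 4−1=3):
T(1,1) = (4·59.672083 − 111.212614) / 3 = 42.491906
T(2,1) = (4·40.849972 − 59.672083) / 3 = 34.575935
T(3,1) = 35.423631 + (35.423631 − 40.849972)/3 = 33.614851
T(2,2) = (16·34.575935 − 42.491906) / 15 = 34.048204
T(3,2) = 33.614851 + (33.614851 − 34.575935)/15 = 33.550779
T(3,3) = (64·33.550779 − 34.048204) / 63 = 33.542883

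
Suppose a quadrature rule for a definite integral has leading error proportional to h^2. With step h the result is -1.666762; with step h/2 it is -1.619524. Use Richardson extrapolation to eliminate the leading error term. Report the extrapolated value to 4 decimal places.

The leading error scales as h^2; refining by a factor of 2 reduces it by 2^2 = 4.
Extrapolated value = (4·A(h/2) − A(h)) / (4 − 1)
= (4·(-1.619524) − (-1.666762)) / 3
= -4.811334 / 3 = -1.603778

-1.6038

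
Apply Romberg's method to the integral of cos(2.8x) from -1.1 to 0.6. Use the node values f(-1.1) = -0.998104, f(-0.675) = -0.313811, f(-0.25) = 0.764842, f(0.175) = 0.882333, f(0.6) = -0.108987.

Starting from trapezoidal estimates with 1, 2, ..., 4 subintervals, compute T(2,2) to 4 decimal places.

0.3706

T(0,0) (trapezoid, 1 panel, h=1.7000): -0.941027
T(1,0) (trapezoid, 2 panels, h=0.8500): 0.179602
T(2,0) (trapezoid, 4 panels, h=0.4250): 0.331423
T(1,1) = 0.179602 + (0.179602 − (-0.941027))/3 = 0.553145
T(2,1) = 0.331423 + (0.331423 − 0.179602)/3 = 0.382030
T(2,2) = 0.382030 + (0.382030 − 0.553145)/15 = 0.370622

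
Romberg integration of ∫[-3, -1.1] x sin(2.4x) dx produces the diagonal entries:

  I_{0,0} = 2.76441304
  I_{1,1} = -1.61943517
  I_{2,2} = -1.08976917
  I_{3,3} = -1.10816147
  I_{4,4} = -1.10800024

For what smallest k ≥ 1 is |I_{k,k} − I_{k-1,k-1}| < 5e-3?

k = 4

|I_{1,1} − I_{0,0}| = 4.38384821 ≥ 5e-3
|I_{2,2} − I_{1,1}| = 0.52966600 ≥ 5e-3
|I_{3,3} − I_{2,2}| = 0.01839230 ≥ 5e-3
|I_{4,4} − I_{3,3}| = 0.00016123 < 5e-3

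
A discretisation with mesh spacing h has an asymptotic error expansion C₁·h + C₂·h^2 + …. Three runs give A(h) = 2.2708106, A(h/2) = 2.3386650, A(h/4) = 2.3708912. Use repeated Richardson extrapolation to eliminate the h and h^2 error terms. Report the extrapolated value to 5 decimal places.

2.40198

First eliminate the h term (factor 2^1 = 2):
  B₁ = (2·2.3386650 − 2.2708106)/1 = 2.4065194
  B₂ = (2·2.3708912 − 2.3386650)/1 = 2.4031174
Then eliminate the h^2 term (factor 2^2 = 4):
  (4·2.4031174 − 2.4065194)/3 = 2.4019834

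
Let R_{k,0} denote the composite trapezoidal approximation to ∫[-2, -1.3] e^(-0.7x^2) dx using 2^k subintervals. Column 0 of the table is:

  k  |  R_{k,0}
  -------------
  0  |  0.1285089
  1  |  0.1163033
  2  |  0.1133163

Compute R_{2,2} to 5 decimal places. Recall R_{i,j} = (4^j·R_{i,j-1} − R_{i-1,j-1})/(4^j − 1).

0.11233

R_{1,1} = 0.1163033 + (0.1163033 − 0.1285089)/3 = 0.1122348
R_{2,1} = (4·0.1133163 − 0.1163033) / 3 = 0.1123206
R_{2,2} = (16·0.1123206 − 0.1122348) / 15 = 0.1123263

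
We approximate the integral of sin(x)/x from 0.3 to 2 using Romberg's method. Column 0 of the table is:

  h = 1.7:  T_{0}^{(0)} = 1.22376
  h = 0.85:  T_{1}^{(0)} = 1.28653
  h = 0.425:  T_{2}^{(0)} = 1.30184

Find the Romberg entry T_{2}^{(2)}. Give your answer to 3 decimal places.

Richardson extrapolation on the trapezoidal column (denominator 4−1=3):
T_{1}^{(1)} = 1.28653 + (1.28653 − 1.22376)/3 = 1.30745
T_{2}^{(1)} = 1.30184 + (1.30184 − 1.28653)/3 = 1.30694
T_{2}^{(2)} = 1.30694 + (1.30694 − 1.30745)/15 = 1.30691
(Column j=1 coincides with Simpson's rule on the same nodes.)

1.307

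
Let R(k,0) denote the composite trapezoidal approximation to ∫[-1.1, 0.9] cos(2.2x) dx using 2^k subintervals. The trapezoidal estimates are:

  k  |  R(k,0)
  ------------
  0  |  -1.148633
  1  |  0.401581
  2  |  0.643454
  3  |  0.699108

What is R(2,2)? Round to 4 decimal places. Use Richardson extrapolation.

0.7111

Richardson extrapolation on the trapezoidal column (denominator 4−1=3):
R(1,1) = 0.401581 + (0.401581 − (-1.148633))/3 = 0.918319
R(2,1) = 0.643454 + (0.643454 − 0.401581)/3 = 0.724078
R(2,2) = 0.724078 + (0.724078 − 0.918319)/15 = 0.711129
(Column j=1 coincides with Simpson's rule on the same nodes.)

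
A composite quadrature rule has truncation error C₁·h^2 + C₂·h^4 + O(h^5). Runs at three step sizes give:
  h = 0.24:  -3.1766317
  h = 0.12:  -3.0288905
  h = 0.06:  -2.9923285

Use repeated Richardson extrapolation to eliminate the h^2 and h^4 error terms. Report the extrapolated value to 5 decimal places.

First eliminate the h^2 term (factor 2^2 = 4):
  B₁ = (4·(-3.0288905) − (-3.1766317))/3 = -2.9796434
  B₂ = (4·(-2.9923285) − (-3.0288905))/3 = -2.9801412
Then eliminate the h^4 term (factor 2^4 = 16):
  (16·(-2.9801412) − (-2.9796434))/15 = -2.9801744

-2.98017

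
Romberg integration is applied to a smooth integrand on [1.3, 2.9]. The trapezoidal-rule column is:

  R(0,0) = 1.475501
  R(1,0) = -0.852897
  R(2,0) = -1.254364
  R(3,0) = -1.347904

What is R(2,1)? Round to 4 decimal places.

-1.3882

Richardson extrapolation on the trapezoidal column (denominator 4−1=3):
R(2,1) = (4·(-1.254364) − (-0.852897)) / 3 = -1.388186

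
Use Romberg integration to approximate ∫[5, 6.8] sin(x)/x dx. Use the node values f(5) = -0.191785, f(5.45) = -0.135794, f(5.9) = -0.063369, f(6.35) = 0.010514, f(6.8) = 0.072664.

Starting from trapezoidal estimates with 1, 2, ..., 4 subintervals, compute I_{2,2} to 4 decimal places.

-0.1121

I_{0,0} (trapezoid, 1 panel, h=1.8000): -0.107209
I_{1,0} (trapezoid, 2 panels, h=0.9000): -0.110637
I_{2,0} (trapezoid, 4 panels, h=0.4500): -0.111694
I_{1,1} = -0.110637 + (-0.110637 − (-0.107209))/3 = -0.111780
I_{2,1} = -0.111694 + (-0.111694 − (-0.110637))/3 = -0.112046
I_{2,2} = -0.112046 + (-0.112046 − (-0.111780))/15 = -0.112064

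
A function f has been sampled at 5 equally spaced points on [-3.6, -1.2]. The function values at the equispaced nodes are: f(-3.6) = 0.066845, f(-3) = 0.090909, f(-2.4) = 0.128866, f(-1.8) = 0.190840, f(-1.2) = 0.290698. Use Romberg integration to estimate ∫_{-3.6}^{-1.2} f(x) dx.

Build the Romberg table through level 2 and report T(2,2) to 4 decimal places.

T(0,0) (trapezoid, 1 panel, h=2.4000): 0.429052
T(1,0) (trapezoid, 2 panels, h=1.2000): 0.369165
T(2,0) (trapezoid, 4 panels, h=0.6000): 0.353632
T(1,1) = 0.369165 + (0.369165 − 0.429052)/3 = 0.349203
T(2,1) = 0.353632 + (0.353632 − 0.369165)/3 = 0.348454
T(2,2) = 0.348454 + (0.348454 − 0.349203)/15 = 0.348404

0.3484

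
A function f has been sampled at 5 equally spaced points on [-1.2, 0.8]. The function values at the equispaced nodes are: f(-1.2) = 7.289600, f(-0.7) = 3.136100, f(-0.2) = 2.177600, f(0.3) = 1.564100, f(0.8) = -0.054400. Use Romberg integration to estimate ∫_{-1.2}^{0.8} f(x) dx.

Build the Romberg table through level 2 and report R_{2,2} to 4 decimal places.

5.0485

R_{0,0} (trapezoid, 1 panel, h=2.0000): 7.235200
R_{1,0} (trapezoid, 2 panels, h=1.0000): 5.795200
R_{2,0} (trapezoid, 4 panels, h=0.5000): 5.247700
R_{1,1} = 5.795200 + (5.795200 − 7.235200)/3 = 5.315200
R_{2,1} = 5.247700 + (5.247700 − 5.795200)/3 = 5.065200
R_{2,2} = 5.065200 + (5.065200 − 5.315200)/15 = 5.048533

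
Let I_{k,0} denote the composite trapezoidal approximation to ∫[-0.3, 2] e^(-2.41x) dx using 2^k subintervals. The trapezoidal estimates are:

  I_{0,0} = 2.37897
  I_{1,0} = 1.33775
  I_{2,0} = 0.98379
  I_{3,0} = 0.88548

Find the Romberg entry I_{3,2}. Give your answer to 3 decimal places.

0.852

Richardson extrapolation on the trapezoidal column (denominator 4−1=3):
I_{2,1} = 0.98379 + (0.98379 − 1.33775)/3 = 0.86580
I_{3,1} = (4·0.88548 − 0.98379) / 3 = 0.85271
I_{3,2} = (16·0.85271 − 0.86580) / 15 = 0.85184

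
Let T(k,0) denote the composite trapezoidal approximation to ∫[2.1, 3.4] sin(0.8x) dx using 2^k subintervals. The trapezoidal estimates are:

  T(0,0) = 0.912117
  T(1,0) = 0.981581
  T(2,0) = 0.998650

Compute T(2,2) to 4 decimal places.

Richardson extrapolation on the trapezoidal column (denominator 4−1=3):
T(1,1) = (4·0.981581 − 0.912117) / 3 = 1.004736
T(2,1) = 0.998650 + (0.998650 − 0.981581)/3 = 1.004340
T(2,2) = 1.004340 + (1.004340 − 1.004736)/15 = 1.004314

1.0043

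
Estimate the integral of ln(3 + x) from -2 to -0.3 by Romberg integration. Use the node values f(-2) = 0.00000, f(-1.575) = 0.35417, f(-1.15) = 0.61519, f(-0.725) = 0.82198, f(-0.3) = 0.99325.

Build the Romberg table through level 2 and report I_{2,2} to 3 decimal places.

I_{0,0} (trapezoid, 1 panel, h=1.7000): 0.84426
I_{1,0} (trapezoid, 2 panels, h=0.8500): 0.94504
I_{2,0} (trapezoid, 4 panels, h=0.4250): 0.97239
I_{1,1} = 0.94504 + (0.94504 − 0.84426)/3 = 0.97863
I_{2,1} = 0.97239 + (0.97239 − 0.94504)/3 = 0.98151
I_{2,2} = 0.98151 + (0.98151 − 0.97863)/15 = 0.98170

0.982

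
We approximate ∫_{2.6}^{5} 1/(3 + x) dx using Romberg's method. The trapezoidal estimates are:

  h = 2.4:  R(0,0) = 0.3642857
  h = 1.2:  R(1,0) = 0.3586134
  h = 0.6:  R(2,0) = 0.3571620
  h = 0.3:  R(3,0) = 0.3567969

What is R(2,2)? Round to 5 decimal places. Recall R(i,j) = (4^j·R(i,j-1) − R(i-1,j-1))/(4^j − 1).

R(1,1) = (4·0.3586134 − 0.3642857) / 3 = 0.3567226
R(2,1) = 0.3571620 + (0.3571620 − 0.3586134)/3 = 0.3566782
R(2,2) = (16·0.3566782 − 0.3567226) / 15 = 0.3566752
(Column j=1 coincides with Simpson's rule on the same nodes.)

0.35668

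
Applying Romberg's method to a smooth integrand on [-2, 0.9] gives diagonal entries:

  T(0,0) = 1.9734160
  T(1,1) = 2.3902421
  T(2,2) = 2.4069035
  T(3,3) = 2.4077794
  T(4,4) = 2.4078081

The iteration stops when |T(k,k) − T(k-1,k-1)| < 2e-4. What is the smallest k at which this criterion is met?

|T(1,1) − T(0,0)| = 0.4168261 ≥ 2e-4
|T(2,2) − T(1,1)| = 0.0166614 ≥ 2e-4
|T(3,3) − T(2,2)| = 0.0008759 ≥ 2e-4
|T(4,4) − T(3,3)| = 0.0000287 < 2e-4

k = 4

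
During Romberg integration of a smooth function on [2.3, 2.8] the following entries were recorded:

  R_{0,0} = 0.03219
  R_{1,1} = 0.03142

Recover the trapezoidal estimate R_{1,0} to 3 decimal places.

From R_{1,1} = (4·R_{1,0} − R_{0,0})/3, solve for R_{1,0}:
4·R_{1,0} = 3·0.03142 + 0.03219 = 0.12645
R_{1,0} = 0.03161

0.032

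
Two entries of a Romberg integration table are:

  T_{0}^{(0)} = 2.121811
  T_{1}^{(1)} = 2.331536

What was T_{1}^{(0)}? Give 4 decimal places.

2.2791

From T_{1}^{(1)} = (4·T_{1}^{(0)} − T_{0}^{(0)})/3, solve for T_{1}^{(0)}:
4·T_{1}^{(0)} = 3·2.331536 + 2.121811 = 9.116419
T_{1}^{(0)} = 2.279105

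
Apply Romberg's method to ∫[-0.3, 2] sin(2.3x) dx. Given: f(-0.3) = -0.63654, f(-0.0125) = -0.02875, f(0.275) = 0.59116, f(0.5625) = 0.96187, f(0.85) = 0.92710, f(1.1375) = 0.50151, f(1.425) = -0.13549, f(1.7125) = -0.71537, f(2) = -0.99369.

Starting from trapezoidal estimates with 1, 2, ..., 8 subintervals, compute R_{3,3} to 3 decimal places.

R_{0,0} (trapezoid, 1 panel, h=2.3000): -1.87476
R_{1,0} (trapezoid, 2 panels, h=1.1500): 0.12878
R_{2,0} (trapezoid, 4 panels, h=0.5750): 0.32640
R_{3,0} (trapezoid, 8 panels, h=0.2875): 0.36999
R_{1,1} = 0.12878 + (0.12878 − (-1.87476))/3 = 0.79663
R_{2,1} = 0.32640 + (0.32640 − 0.12878)/3 = 0.39227
R_{3,1} = 0.36999 + (0.36999 − 0.32640)/3 = 0.38452
R_{2,2} = 0.39227 + (0.39227 − 0.79663)/15 = 0.36531
R_{3,2} = 0.38452 + (0.38452 − 0.39227)/15 = 0.38400
R_{3,3} = 0.38400 + (0.38400 − 0.36531)/63 = 0.38430

0.384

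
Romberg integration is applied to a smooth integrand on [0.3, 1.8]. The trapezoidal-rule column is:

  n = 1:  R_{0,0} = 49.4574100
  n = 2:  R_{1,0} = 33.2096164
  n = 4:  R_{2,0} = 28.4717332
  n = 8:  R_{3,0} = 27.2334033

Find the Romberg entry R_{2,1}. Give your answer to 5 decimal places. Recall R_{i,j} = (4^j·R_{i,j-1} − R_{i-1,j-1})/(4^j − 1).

Richardson extrapolation on the trapezoidal column (denominator 4−1=3):
R_{2,1} = 28.4717332 + (28.4717332 − 33.2096164)/3 = 26.8924388

26.89244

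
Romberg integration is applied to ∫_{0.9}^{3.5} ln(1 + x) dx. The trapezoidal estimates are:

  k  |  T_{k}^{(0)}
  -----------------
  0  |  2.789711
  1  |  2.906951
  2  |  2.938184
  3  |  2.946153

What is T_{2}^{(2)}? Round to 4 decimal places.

2.9488

T_{1}^{(1)} = (4·2.906951 − 2.789711) / 3 = 2.946031
T_{2}^{(1)} = 2.938184 + (2.938184 − 2.906951)/3 = 2.948595
T_{2}^{(2)} = (16·2.948595 − 2.946031) / 15 = 2.948766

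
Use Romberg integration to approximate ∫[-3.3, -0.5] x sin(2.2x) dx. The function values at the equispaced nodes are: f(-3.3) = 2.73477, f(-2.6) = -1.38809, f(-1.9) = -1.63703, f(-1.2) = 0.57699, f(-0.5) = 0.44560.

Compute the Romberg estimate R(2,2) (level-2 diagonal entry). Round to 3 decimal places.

R(0,0) (trapezoid, 1 panel, h=2.8000): 4.45252
R(1,0) (trapezoid, 2 panels, h=1.4000): -0.06558
R(2,0) (trapezoid, 4 panels, h=0.7000): -0.60056
R(1,1) = -0.06558 + (-0.06558 − 4.45252)/3 = -1.57161
R(2,1) = -0.60056 + (-0.60056 − (-0.06558))/3 = -0.77889
R(2,2) = -0.77889 + (-0.77889 − (-1.57161))/15 = -0.72604

-0.726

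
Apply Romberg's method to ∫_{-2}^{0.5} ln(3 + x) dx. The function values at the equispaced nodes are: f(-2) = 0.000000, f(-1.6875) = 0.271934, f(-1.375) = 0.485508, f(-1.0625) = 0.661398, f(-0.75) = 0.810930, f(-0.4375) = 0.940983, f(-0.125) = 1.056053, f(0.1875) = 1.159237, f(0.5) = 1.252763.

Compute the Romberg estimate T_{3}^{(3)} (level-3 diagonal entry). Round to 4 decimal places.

1.8847

T_{0}^{(0)} (trapezoid, 1 panel, h=2.5000): 1.565954
T_{1}^{(0)} (trapezoid, 2 panels, h=1.2500): 1.796639
T_{2}^{(0)} (trapezoid, 4 panels, h=0.6250): 1.861795
T_{3}^{(0)} (trapezoid, 8 panels, h=0.3125): 1.878883
T_{1}^{(1)} = 1.796639 + (1.796639 − 1.565954)/3 = 1.873534
T_{2}^{(1)} = 1.861795 + (1.861795 − 1.796639)/3 = 1.883514
T_{3}^{(1)} = 1.878883 + (1.878883 − 1.861795)/3 = 1.884579
T_{2}^{(2)} = 1.883514 + (1.883514 − 1.873534)/15 = 1.884179
T_{3}^{(2)} = 1.884579 + (1.884579 − 1.883514)/15 = 1.884650
T_{3}^{(3)} = 1.884650 + (1.884650 − 1.884179)/63 = 1.884657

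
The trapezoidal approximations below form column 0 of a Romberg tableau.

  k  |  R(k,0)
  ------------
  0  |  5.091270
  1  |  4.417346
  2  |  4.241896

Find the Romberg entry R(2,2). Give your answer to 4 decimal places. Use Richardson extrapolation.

Richardson extrapolation on the trapezoidal column (denominator 4−1=3):
R(1,1) = 4.417346 + (4.417346 − 5.091270)/3 = 4.192705
R(2,1) = (4·4.241896 − 4.417346) / 3 = 4.183413
R(2,2) = (16·4.183413 − 4.192705) / 15 = 4.182794
(Column j=1 coincides with Simpson's rule on the same nodes.)

4.1828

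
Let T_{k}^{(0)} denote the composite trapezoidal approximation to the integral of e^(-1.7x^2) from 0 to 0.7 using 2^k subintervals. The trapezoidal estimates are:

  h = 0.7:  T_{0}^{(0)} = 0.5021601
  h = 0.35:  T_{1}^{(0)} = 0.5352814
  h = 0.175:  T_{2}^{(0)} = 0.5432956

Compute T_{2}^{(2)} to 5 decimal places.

0.54594

Richardson extrapolation on the trapezoidal column (denominator 4−1=3):
T_{1}^{(1)} = (4·0.5352814 − 0.5021601) / 3 = 0.5463218
T_{2}^{(1)} = 0.5432956 + (0.5432956 − 0.5352814)/3 = 0.5459670
T_{2}^{(2)} = 0.5459670 + (0.5459670 − 0.5463218)/15 = 0.5459433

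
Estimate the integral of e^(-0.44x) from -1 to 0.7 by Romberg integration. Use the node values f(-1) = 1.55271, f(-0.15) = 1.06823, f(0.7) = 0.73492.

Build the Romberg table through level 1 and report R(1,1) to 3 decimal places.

R(0,0) (trapezoid, 1 panel, h=1.7000): 1.94449
R(1,0) (trapezoid, 2 panels, h=0.8500): 1.88024
R(1,1) = 1.88024 + (1.88024 − 1.94449)/3 = 1.85882

1.859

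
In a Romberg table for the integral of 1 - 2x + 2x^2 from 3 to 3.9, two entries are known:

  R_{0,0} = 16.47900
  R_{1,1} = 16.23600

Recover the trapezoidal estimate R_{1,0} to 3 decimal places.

From R_{1,1} = (4·R_{1,0} − R_{0,0})/3, solve for R_{1,0}:
4·R_{1,0} = 3·16.23600 + 16.47900 = 65.18700
R_{1,0} = 16.29675

16.297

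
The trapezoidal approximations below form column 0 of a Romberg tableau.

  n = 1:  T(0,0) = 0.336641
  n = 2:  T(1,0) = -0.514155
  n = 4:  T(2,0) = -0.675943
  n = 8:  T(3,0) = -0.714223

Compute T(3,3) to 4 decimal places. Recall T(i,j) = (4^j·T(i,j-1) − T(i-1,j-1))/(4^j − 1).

-0.7268

T(1,1) = -0.514155 + (-0.514155 − 0.336641)/3 = -0.797754
T(2,1) = -0.675943 + (-0.675943 − (-0.514155))/3 = -0.729872
T(3,1) = (4·(-0.714223) − (-0.675943)) / 3 = -0.726983
T(2,2) = -0.729872 + (-0.729872 − (-0.797754))/15 = -0.725347
T(3,2) = -0.726983 + (-0.726983 − (-0.729872))/15 = -0.726790
T(3,3) = (64·(-0.726790) − (-0.725347)) / 63 = -0.726813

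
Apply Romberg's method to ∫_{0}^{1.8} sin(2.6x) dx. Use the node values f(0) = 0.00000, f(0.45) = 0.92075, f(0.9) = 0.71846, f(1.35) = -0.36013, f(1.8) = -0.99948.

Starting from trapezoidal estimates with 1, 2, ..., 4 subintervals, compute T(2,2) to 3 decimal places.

T(0,0) (trapezoid, 1 panel, h=1.8000): -0.89953
T(1,0) (trapezoid, 2 panels, h=0.9000): 0.19685
T(2,0) (trapezoid, 4 panels, h=0.4500): 0.35070
T(1,1) = 0.19685 + (0.19685 − (-0.89953))/3 = 0.56231
T(2,1) = 0.35070 + (0.35070 − 0.19685)/3 = 0.40198
T(2,2) = 0.40198 + (0.40198 − 0.56231)/15 = 0.39129

0.391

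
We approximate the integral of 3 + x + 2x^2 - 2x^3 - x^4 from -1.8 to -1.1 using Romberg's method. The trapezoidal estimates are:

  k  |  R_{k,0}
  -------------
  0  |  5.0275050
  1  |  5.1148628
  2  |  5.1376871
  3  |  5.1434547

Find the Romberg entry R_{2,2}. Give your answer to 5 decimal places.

Richardson extrapolation on the trapezoidal column (denominator 4−1=3):
R_{1,1} = (4·5.1148628 − 5.0275050) / 3 = 5.1439821
R_{2,1} = (4·5.1376871 − 5.1148628) / 3 = 5.1452952
R_{2,2} = (16·5.1452952 − 5.1439821) / 15 = 5.1453827

5.14538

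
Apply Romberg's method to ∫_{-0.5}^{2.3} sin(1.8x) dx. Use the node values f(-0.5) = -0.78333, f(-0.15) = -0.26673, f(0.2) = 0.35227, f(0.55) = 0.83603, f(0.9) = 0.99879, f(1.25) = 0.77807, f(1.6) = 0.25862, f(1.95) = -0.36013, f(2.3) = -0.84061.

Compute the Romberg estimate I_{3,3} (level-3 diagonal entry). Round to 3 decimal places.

I_{0,0} (trapezoid, 1 panel, h=2.8000): -2.27352
I_{1,0} (trapezoid, 2 panels, h=1.4000): 0.26155
I_{2,0} (trapezoid, 4 panels, h=0.7000): 0.55840
I_{3,0} (trapezoid, 8 panels, h=0.3500): 0.62473
I_{1,1} = 0.26155 + (0.26155 − (-2.27352))/3 = 1.10657
I_{2,1} = 0.55840 + (0.55840 − 0.26155)/3 = 0.65735
I_{3,1} = 0.62473 + (0.62473 − 0.55840)/3 = 0.64684
I_{2,2} = 0.65735 + (0.65735 − 1.10657)/15 = 0.62740
I_{3,2} = 0.64684 + (0.64684 − 0.65735)/15 = 0.64614
I_{3,3} = 0.64614 + (0.64614 − 0.62740)/63 = 0.64644

0.646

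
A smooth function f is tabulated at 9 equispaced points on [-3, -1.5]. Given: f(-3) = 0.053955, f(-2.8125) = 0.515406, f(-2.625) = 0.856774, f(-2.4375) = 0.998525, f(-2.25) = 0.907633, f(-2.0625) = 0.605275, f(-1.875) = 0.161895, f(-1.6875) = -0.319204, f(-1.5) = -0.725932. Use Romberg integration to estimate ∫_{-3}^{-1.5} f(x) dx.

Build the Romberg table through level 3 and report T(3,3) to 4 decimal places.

0.6486

T(0,0) (trapezoid, 1 panel, h=1.5000): -0.503983
T(1,0) (trapezoid, 2 panels, h=0.7500): 0.428733
T(2,0) (trapezoid, 4 panels, h=0.3750): 0.596368
T(3,0) (trapezoid, 8 panels, h=0.1875): 0.635684
T(1,1) = 0.428733 + (0.428733 − (-0.503983))/3 = 0.739638
T(2,1) = 0.596368 + (0.596368 − 0.428733)/3 = 0.652246
T(3,1) = 0.635684 + (0.635684 − 0.596368)/3 = 0.648789
T(2,2) = 0.652246 + (0.652246 − 0.739638)/15 = 0.646420
T(3,2) = 0.648789 + (0.648789 − 0.652246)/15 = 0.648559
T(3,3) = 0.648559 + (0.648559 − 0.646420)/63 = 0.648593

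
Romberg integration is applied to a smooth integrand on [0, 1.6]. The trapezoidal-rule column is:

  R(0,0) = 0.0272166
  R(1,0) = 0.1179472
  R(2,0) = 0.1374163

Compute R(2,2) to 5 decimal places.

0.14362

R(1,1) = 0.1179472 + (0.1179472 − 0.0272166)/3 = 0.1481907
R(2,1) = 0.1374163 + (0.1374163 − 0.1179472)/3 = 0.1439060
R(2,2) = (16·0.1439060 − 0.1481907) / 15 = 0.1436204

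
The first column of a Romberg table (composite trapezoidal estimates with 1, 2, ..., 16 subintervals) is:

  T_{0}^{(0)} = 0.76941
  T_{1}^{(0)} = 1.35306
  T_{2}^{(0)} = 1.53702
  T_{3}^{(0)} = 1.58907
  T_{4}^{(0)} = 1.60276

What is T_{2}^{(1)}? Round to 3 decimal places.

Richardson extrapolation on the trapezoidal column (denominator 4−1=3):
T_{2}^{(1)} = 1.53702 + (1.53702 − 1.35306)/3 = 1.59834

1.598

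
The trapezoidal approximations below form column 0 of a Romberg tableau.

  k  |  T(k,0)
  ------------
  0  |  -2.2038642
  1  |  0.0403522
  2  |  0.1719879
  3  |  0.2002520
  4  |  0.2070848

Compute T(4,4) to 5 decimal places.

Richardson extrapolation on the trapezoidal column (denominator 4−1=3):
T(1,1) = (4·0.0403522 − (-2.2038642)) / 3 = 0.7884243
T(2,1) = (4·0.1719879 − 0.0403522) / 3 = 0.2158665
T(3,1) = (4·0.2002520 − 0.1719879) / 3 = 0.2096734
T(4,1) = (4·0.2070848 − 0.2002520) / 3 = 0.2093624
T(2,2) = 0.2158665 + (0.2158665 − 0.7884243)/15 = 0.1776960
T(3,2) = 0.2096734 + (0.2096734 − 0.2158665)/15 = 0.2092605
T(4,2) = (16·0.2093624 − 0.2096734) / 15 = 0.2093417
T(3,3) = 0.2092605 + (0.2092605 − 0.1776960)/63 = 0.2097615
T(4,3) = 0.2093417 + (0.2093417 − 0.2092605)/63 = 0.2093430
T(4,4) = (256·0.2093430 − 0.2097615) / 255 = 0.2093414

0.20934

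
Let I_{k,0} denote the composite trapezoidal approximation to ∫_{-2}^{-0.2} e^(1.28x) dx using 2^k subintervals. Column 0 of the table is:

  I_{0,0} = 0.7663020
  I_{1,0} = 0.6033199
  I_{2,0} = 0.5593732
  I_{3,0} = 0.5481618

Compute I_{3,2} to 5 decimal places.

Richardson extrapolation on the trapezoidal column (denominator 4−1=3):
I_{2,1} = (4·0.5593732 − 0.6033199) / 3 = 0.5447243
I_{3,1} = 0.5481618 + (0.5481618 − 0.5593732)/3 = 0.5444247
I_{3,2} = 0.5444247 + (0.5444247 − 0.5447243)/15 = 0.5444047
(Column j=1 coincides with Simpson's rule on the same nodes.)

0.54440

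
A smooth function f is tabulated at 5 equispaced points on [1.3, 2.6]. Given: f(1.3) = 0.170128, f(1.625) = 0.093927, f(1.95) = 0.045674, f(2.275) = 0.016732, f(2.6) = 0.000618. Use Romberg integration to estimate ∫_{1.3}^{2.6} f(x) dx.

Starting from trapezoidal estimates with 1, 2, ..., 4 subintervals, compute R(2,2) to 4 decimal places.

R(0,0) (trapezoid, 1 panel, h=1.3000): 0.110985
R(1,0) (trapezoid, 2 panels, h=0.6500): 0.085181
R(2,0) (trapezoid, 4 panels, h=0.3250): 0.078554
R(1,1) = 0.085181 + (0.085181 − 0.110985)/3 = 0.076580
R(2,1) = 0.078554 + (0.078554 − 0.085181)/3 = 0.076345
R(2,2) = 0.076345 + (0.076345 − 0.076580)/15 = 0.076329

0.0763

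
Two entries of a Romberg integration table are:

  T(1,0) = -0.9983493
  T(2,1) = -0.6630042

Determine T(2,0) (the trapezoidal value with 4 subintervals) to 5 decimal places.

-0.74684

From T(2,1) = (4·T(2,0) − T(1,0))/3, solve for T(2,0):
4·T(2,0) = 3·(-0.6630042) + (-0.9983493) = -2.9873619
T(2,0) = -0.7468405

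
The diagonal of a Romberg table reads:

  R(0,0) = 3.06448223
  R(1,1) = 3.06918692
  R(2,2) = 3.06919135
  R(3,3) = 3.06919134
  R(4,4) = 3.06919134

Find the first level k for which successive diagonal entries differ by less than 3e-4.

|R(1,1) − R(0,0)| = 0.00470469 ≥ 3e-4
|R(2,2) − R(1,1)| = 0.00000443 < 3e-4

k = 2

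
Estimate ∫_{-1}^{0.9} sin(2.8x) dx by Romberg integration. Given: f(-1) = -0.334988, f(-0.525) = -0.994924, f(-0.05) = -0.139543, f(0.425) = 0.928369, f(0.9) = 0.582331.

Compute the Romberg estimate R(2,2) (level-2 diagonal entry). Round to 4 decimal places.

-0.0438

R(0,0) (trapezoid, 1 panel, h=1.9000): 0.234976
R(1,0) (trapezoid, 2 panels, h=0.9500): -0.015078
R(2,0) (trapezoid, 4 panels, h=0.4750): -0.039153
R(1,1) = -0.015078 + (-0.015078 − 0.234976)/3 = -0.098429
R(2,1) = -0.039153 + (-0.039153 − (-0.015078))/3 = -0.047178
R(2,2) = -0.047178 + (-0.047178 − (-0.098429))/15 = -0.043761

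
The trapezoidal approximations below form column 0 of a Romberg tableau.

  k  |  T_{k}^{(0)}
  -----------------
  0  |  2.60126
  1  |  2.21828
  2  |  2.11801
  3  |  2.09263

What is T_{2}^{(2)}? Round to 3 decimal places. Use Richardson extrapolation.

Richardson extrapolation on the trapezoidal column (denominator 4−1=3):
T_{1}^{(1)} = 2.21828 + (2.21828 − 2.60126)/3 = 2.09062
T_{2}^{(1)} = 2.11801 + (2.11801 − 2.21828)/3 = 2.08459
T_{2}^{(2)} = 2.08459 + (2.08459 − 2.09062)/15 = 2.08419
(Column j=1 coincides with Simpson's rule on the same nodes.)

2.084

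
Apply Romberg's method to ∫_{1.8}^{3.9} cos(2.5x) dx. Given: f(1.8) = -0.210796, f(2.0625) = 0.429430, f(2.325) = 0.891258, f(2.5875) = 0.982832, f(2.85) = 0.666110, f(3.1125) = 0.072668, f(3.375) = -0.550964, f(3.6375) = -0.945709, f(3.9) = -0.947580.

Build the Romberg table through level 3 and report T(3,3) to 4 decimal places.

0.2633

T(0,0) (trapezoid, 1 panel, h=2.1000): -1.216295
T(1,0) (trapezoid, 2 panels, h=1.0500): 0.091268
T(2,0) (trapezoid, 4 panels, h=0.5250): 0.224288
T(3,0) (trapezoid, 8 panels, h=0.2625): 0.253690
T(1,1) = 0.091268 + (0.091268 − (-1.216295))/3 = 0.527122
T(2,1) = 0.224288 + (0.224288 − 0.091268)/3 = 0.268628
T(3,1) = 0.253690 + (0.253690 − 0.224288)/3 = 0.263491
T(2,2) = 0.268628 + (0.268628 − 0.527122)/15 = 0.251395
T(3,2) = 0.263491 + (0.263491 − 0.268628)/15 = 0.263149
T(3,3) = 0.263149 + (0.263149 − 0.251395)/63 = 0.263336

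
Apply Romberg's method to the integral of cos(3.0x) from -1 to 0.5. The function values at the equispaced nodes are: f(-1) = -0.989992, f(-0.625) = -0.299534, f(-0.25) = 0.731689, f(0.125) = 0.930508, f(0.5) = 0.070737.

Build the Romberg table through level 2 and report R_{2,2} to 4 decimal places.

R_{0,0} (trapezoid, 1 panel, h=1.5000): -0.689441
R_{1,0} (trapezoid, 2 panels, h=0.7500): 0.204046
R_{2,0} (trapezoid, 4 panels, h=0.3750): 0.338638
R_{1,1} = 0.204046 + (0.204046 − (-0.689441))/3 = 0.501875
R_{2,1} = 0.338638 + (0.338638 − 0.204046)/3 = 0.383502
R_{2,2} = 0.383502 + (0.383502 − 0.501875)/15 = 0.375610

0.3756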